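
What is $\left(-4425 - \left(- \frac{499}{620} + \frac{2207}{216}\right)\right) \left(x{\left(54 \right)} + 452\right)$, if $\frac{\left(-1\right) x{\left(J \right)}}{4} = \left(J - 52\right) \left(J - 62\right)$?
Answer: $- \frac{6383957977}{2790} \approx -2.2882 \cdot 10^{6}$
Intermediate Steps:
$x{\left(J \right)} = - 4 \left(-62 + J\right) \left(-52 + J\right)$ ($x{\left(J \right)} = - 4 \left(J - 52\right) \left(J - 62\right) = - 4 \left(-52 + J\right) \left(-62 + J\right) = - 4 \left(-62 + J\right) \left(-52 + J\right)$)
$\left(-4425 - \left(- \frac{499}{620} + \frac{2207}{216}\right)\right) \left(x{\left(54 \right)} + 452\right) = \left(-4425 - \left(- \frac{499}{620} + \frac{2207}{216}\right)\right) \left(\left(-12896 - 4 \cdot 54^{2} + 456 \cdot 54\right) + 452\right) = \left(-4425 - \frac{315139}{33480}\right) \left(\left(-12896 - 11664 + 24624\right) + 452\right) = \left(-4425 + \left(\frac{499}{620} - \frac{2207}{216}\right)\right) \left(\left(-12896 - 11664 + 24624\right) + 452\right) = \left(-4425 - \frac{315139}{33480}\right) \left(64 + 452\right) = \left(- \frac{148464139}{33480}\right) 516 = - \frac{6383957977}{2790}$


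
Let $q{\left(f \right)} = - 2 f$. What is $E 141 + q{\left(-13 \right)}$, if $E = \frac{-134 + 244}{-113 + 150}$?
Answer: $\frac{16472}{37} \approx 445.19$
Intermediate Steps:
$E = \frac{110}{37} \approx 2.973$
$E 141 + q{\left(-13 \right)} = \frac{110}{37} \cdot 141 - -26 = \frac{15510}{37} + 26 = \frac{16472}{37}$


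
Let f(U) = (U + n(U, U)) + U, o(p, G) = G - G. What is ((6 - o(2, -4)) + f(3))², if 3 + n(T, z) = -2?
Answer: 49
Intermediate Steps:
n(T, z) = -5 (n(T, z) = -3 - 2 = -5)
o(p, G) = 0
f(U) = -5 + 2*U (f(U) = (U - 5) + U = (-5 + U) + U = -5 + 2*U)
((6 - o(2, -4)) + f(3))² = ((6 - 1*0) + (-5 + 2*3))² = ((6 + 0) + (-5 + 6))² = (6 + 1)² = 7² = 49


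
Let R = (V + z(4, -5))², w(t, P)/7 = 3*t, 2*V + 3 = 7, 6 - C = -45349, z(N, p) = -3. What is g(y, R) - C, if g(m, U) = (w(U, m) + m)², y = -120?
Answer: -35554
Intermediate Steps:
C = 45355 (C = 6 - 1*(-45349) = 6 + 45349 = 45355)
V = 2 (V = -3/2 + (½)*7 = -3/2 + 7/2 = 2)
w(t, P) = 21*t (w(t, P) = 7*(3*t) = 21*t)
R = 1 (R = (2 - 3)² = (-1)² = 1)
g(m, U) = (m + 21*U)² (g(m, U) = (21*U + m)² = (m + 21*U)²)
g(y, R) - C = (-120 + 21*1)² - 1*45355 = (-120 + 21)² - 45355 = (-99)² - 45355 = 9801 - 45355 = -35554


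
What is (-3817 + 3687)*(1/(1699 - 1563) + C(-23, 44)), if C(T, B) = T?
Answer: 203255/68 ≈ 2989.0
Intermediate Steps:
(-3817 + 3687)*(1/(1699 - 1563) + C(-23, 44)) = (-3817 + 3687)*(1/(1699 - 1563) - 23) = -130*(1/136 - 23) = -130*(-3127/136) = 203255/68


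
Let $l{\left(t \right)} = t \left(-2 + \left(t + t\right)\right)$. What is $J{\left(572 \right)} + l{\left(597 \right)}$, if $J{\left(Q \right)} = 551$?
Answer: $712175$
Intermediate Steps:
$l{\left(t \right)} = t \left(-2 + 2 t\right)$
$J{\left(572 \right)} + l{\left(597 \right)} = 551 + 2 \cdot 597 \left(-1 + 597\right) = 551 + 2 \cdot 597 \cdot 596 = 551 + 711624 = 712175$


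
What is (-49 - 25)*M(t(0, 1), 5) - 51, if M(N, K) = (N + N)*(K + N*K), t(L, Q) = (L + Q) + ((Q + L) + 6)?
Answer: -53331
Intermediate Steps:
t(L, Q) = 6 + 2*L + 2*Q (t(L, Q) = (L + Q) + ((L + Q) + 6) = (L + Q) + (6 + L + Q) = 6 + 2*L + 2*Q)
M(N, K) = 2*N*(K + K*N) (M(N, K) = (2*N)*(K + K*N) = 2*N*(K + K*N))
(-49 - 25)*M(t(0, 1), 5) - 51 = (-49 - 25)*(2*5*(6 + 2*0 + 2*1)*(1 + (6 + 2*0 + 2*1))) - 51 = -148*5*(6 + 0 + 2)*(1 + (6 + 0 + 2)) - 51 = -148*5*8*(1 + 8) - 51 = -148*5*8*9 - 51 = -74*720 - 51 = -53280 - 51 = -53331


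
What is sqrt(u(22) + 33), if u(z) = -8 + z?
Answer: sqrt(47) ≈ 6.8557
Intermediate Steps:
sqrt(u(22) + 33) = sqrt((-8 + 22) + 33) = sqrt(14 + 33) = sqrt(47)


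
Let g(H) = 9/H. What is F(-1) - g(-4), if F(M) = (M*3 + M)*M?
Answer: 25/4 ≈ 6.2500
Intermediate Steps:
F(M) = 4*M² (F(M) = (3*M + M)*M = (4*M)*M = 4*M²)
F(-1) - g(-4) = 4*(-1)² - 9/(-4) = 4*1 - 9*(-1)/4 = 4 - 1*(-9/4) = 4 + 9/4 = 25/4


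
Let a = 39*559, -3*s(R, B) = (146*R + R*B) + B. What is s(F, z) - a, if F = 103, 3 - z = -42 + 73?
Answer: -25843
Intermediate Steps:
z = -28 (z = 3 - (-42 + 73) = 3 - 1*31 = 3 - 31 = -28)
s(R, B) = -146*R/3 - B/3 - B*R/3 (s(R, B) = -((146*R + R*B) + B)/3 = -((146*R + B*R) + B)/3 = -(B + 146*R + B*R)/3 = -146*R/3 - B/3 - B*R/3)
a = 21801
s(F, z) - a = (-146/3*103 - ⅓*(-28) - ⅓*(-28)*103) - 1*21801 = (-15038/3 + 28/3 + 2884/3) - 21801 = -4042 - 21801 = -25843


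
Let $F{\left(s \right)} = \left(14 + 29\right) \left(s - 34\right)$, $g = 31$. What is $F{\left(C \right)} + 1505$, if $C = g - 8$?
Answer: $1032$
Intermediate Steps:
$C = 23$ ($C = 31 - 8 = 23$)
$F{\left(s \right)} = -1462 + 43 s$ ($F{\left(s \right)} = 43 \left(-34 + s\right) = -1462 + 43 s$)
$F{\left(C \right)} + 1505 = \left(-1462 + 43 \cdot 23\right) + 1505 = \left(-1462 + 989\right) + 1505 = -473 + 1505 = 1032$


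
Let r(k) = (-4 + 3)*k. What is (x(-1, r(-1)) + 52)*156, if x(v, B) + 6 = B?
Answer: 7332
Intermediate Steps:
r(k) = -k
x(v, B) = -6 + B
(x(-1, r(-1)) + 52)*156 = ((-6 - 1*(-1)) + 52)*156 = ((-6 + 1) + 52)*156 = (-5 + 52)*156 = 47*156 = 7332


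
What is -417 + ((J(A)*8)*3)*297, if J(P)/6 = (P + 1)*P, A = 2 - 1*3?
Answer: -417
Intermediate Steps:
A = -1 (A = 2 - 3 = -1)
J(P) = 6*P*(1 + P) (J(P) = 6*((P + 1)*P) = 6*((1 + P)*P) = 6*(P*(1 + P)) = 6*P*(1 + P))
-417 + ((J(A)*8)*3)*297 = -417 + (((6*(-1)*(1 - 1))*8)*3)*297 = -417 + (((6*(-1)*0)*8)*3)*297 = -417 + ((0*8)*3)*297 = -417 + (0*3)*297 = -417 + 0*297 = -417 + 0 = -417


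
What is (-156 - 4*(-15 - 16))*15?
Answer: -480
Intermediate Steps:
(-156 - 4*(-15 - 16))*15 = (-156 - 4*(-31))*15 = (-156 + 124)*15 = -32*15 = -480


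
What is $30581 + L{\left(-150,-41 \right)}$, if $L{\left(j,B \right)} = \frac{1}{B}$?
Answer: $\frac{1253820}{41} \approx 30581.0$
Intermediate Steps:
$30581 + L{\left(-150,-41 \right)} = 30581 + \frac{1}{-41} = 30581 - \frac{1}{41} = \frac{1253820}{41}$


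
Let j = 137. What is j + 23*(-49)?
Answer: -990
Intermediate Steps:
j + 23*(-49) = 137 + 23*(-49) = 137 - 1127 = -990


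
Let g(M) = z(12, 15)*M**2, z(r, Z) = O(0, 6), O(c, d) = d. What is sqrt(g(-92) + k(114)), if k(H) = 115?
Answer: sqrt(50899) ≈ 225.61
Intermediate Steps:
z(r, Z) = 6
g(M) = 6*M**2
sqrt(g(-92) + k(114)) = sqrt(6*(-92)**2 + 115) = sqrt(6*8464 + 115) = sqrt(50784 + 115) = sqrt(50899)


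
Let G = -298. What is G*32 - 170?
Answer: -9706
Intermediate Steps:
G*32 - 170 = -298*32 - 170 = -9536 - 170 = -9706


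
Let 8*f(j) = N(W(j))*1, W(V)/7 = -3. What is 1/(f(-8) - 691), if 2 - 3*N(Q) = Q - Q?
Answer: -12/8291 ≈ -0.0014474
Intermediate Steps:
W(V) = -21 (W(V) = 7*(-3) = -21)
N(Q) = ⅔ (N(Q) = ⅔ - (Q - Q)/3 = ⅔ - ⅓*0 = ⅔ + 0 = ⅔)
f(j) = 1/12 (f(j) = ((⅔)*1)/8 = (⅛)*(⅔) = 1/12)
1/(f(-8) - 691) = 1/(1/12 - 691) = 1/(-8291/12) = -12/8291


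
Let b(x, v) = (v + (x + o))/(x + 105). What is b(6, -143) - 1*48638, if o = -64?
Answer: -1799673/37 ≈ -48640.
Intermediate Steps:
b(x, v) = (-64 + v + x)/(105 + x) (b(x, v) = (v + (x - 64))/(x + 105) = (v + (-64 + x))/(105 + x) = (-64 + v + x)/(105 + x))
b(6, -143) - 1*48638 = (-64 - 143 + 6)/(105 + 6) - 1*48638 = -201/111 - 48638 = (1/111)*(-201) - 48638 = -67/37 - 48638 = -1799673/37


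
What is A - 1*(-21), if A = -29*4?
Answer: -95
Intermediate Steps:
A = -116
A - 1*(-21) = -116 - 1*(-21) = -116 + 21 = -95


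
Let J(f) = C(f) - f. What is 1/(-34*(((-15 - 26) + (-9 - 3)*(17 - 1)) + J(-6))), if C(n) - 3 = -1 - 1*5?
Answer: 1/7820 ≈ 0.00012788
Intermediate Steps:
C(n) = -3 (C(n) = 3 + (-1 - 1*5) = 3 + (-1 - 5) = 3 - 6 = -3)
J(f) = -3 - f
1/(-34*(((-15 - 26) + (-9 - 3)*(17 - 1)) + J(-6))) = 1/(-34*(((-15 - 26) + (-9 - 3)*(17 - 1)) + (-3 - 1*(-6)))) = 1/(-34*((-41 - 12*16) + (-3 + 6))) = 1/(-34*((-41 - 192) + 3)) = 1/(-34*(-233 + 3)) = 1/(-34*(-230)) = 1/7820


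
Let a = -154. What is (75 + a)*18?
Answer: -1422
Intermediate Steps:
(75 + a)*18 = (75 - 154)*18 = -79*18 = -1422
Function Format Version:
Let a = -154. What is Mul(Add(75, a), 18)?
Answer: -1422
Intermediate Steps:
Mul(Add(75, a), 18) = Mul(Add(75, -154), 18) = Mul(-79, 18) = -1422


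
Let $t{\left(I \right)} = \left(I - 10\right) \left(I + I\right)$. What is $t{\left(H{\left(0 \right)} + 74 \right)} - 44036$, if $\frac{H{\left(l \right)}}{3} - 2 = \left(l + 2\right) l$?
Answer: $-32836$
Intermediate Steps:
$H{\left(l \right)} = 6 + 3 l \left(2 + l\right)$ ($H{\left(l \right)} = 6 + 3 \left(l + 2\right) l = 6 + 3 \left(2 + l\right) l = 6 + 3 l \left(2 + l\right)$)
$t{\left(I \right)} = 2 I \left(-10 + I\right)$ ($t{\left(I \right)} = \left(-10 + I\right) 2 I = 2 I \left(-10 + I\right)$)
$t{\left(H{\left(0 \right)} + 74 \right)} - 44036 = 2 \left(\left(6 + 3 \cdot 0^{2} + 6 \cdot 0\right) + 74\right) \left(-10 + \left(\left(6 + 3 \cdot 0^{2} + 6 \cdot 0\right) + 74\right)\right) - 44036 = 2 \left(\left(6 + 3 \cdot 0 + 0\right) + 74\right) \left(-10 + \left(\left(6 + 3 \cdot 0 + 0\right) + 74\right)\right) - 44036 = 2 \left(\left(6 + 0 + 0\right) + 74\right) \left(-10 + \left(\left(6 + 0 + 0\right) + 74\right)\right) - 44036 = 2 \left(6 + 74\right) \left(-10 + \left(6 + 74\right)\right) - 44036 = 2 \cdot 80 \left(-10 + 80\right) - 44036 = 2 \cdot 80 \cdot 70 - 44036 = 11200 - 44036 = -32836$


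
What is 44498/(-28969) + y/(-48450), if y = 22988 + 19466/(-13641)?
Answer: -19246265137499/9572899475025 ≈ -2.0105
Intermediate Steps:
y = 313559842/13641 (y = 22988 + 19466*(-1/13641) = 22988 - 19466/13641 = 313559842/13641 ≈ 22987.)
44498/(-28969) + y/(-48450) = 44498/(-28969) + (313559842/13641)/(-48450) = 44498*(-1/28969) + (313559842/13641)*(-1/48450) = -44498/28969 - 156779921/330453225 = -19246265137499/9572899475025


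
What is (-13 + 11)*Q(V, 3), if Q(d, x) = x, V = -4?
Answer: -6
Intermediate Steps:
(-13 + 11)*Q(V, 3) = (-13 + 11)*3 = -2*3 = -6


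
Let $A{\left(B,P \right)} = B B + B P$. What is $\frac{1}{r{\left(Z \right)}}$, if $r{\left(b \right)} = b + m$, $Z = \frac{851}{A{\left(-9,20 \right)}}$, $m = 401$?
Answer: $\frac{99}{38848} \approx 0.0025484$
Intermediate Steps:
$A{\left(B,P \right)} = B^{2} + B P$
$Z = - \frac{851}{99}$ ($Z = \frac{851}{\left(-9\right) \left(-9 + 20\right)} = \frac{851}{\left(-9\right) 11} = \frac{851}{-99} = 851 \left(- \frac{1}{99}\right) = - \frac{851}{99} \approx -8.596$)
$r{\left(b \right)} = 401 + b$ ($r{\left(b \right)} = b + 401 = 401 + b$)
$\frac{1}{r{\left(Z \right)}} = \frac{1}{401 - \frac{851}{99}} = \frac{1}{\frac{38848}{99}} = \frac{99}{38848}$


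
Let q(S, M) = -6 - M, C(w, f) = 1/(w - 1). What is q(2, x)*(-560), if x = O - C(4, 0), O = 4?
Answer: 16240/3 ≈ 5413.3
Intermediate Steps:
C(w, f) = 1/(-1 + w)
x = 11/3 (x = 4 - 1/(-1 + 4) = 4 - 1/3 = 11/3 ≈ 3.6667)
q(2, x)*(-560) = (-6 - 1*11/3)*(-560) = (-6 - 11/3)*(-560) = -29/3*(-560) = 16240/3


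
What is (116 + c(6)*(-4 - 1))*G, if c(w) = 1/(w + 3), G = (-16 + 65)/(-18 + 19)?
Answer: 50911/9 ≈ 5656.8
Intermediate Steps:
G = 49 (G = 49/1 = 49*1 = 49)
c(w) = 1/(3 + w)
(116 + c(6)*(-4 - 1))*G = (116 + (-4 - 1)/(3 + 6))*49 = (116 - 5/9)*49 = (1039/9)*49 = 50911/9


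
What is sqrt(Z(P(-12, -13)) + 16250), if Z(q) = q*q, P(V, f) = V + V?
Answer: sqrt(16826) ≈ 129.72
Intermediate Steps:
P(V, f) = 2*V
Z(q) = q**2
sqrt(Z(P(-12, -13)) + 16250) = sqrt((2*(-12))**2 + 16250) = sqrt((-24)**2 + 16250) = sqrt(576 + 16250) = sqrt(16826)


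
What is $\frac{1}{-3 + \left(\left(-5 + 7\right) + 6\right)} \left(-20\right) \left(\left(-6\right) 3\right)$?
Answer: $72$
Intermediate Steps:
$\frac{1}{-3 + \left(\left(-5 + 7\right) + 6\right)} \left(-20\right) \left(\left(-6\right) 3\right) = \frac{1}{-3 + \left(2 + 6\right)} \left(-20\right) \left(-18\right) = \frac{1}{-3 + 8} \left(-20\right) \left(-18\right) = \frac{1}{5} \left(-20\right) \left(-18\right) = \left(-4\right) \left(-18\right) = 72$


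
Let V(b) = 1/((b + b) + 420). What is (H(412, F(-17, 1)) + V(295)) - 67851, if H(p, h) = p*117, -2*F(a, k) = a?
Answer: -19843469/1010 ≈ -19647.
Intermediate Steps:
F(a, k) = -a/2
H(p, h) = 117*p
V(b) = 1/(420 + 2*b) (V(b) = 1/(2*b + 420) = 1/(420 + 2*b))
(H(412, F(-17, 1)) + V(295)) - 67851 = (117*412 + 1/(2*(210 + 295))) - 67851 = (48204 + (½)/505) - 67851 = (48204 + (½)*(1/505)) - 67851 = (48204 + 1/1010) - 67851 = 48686041/1010 - 67851 = -19843469/1010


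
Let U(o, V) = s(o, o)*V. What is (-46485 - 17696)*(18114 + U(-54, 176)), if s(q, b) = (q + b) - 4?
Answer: 102561238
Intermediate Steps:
s(q, b) = -4 + b + q (s(q, b) = (b + q) - 4 = -4 + b + q)
U(o, V) = V*(-4 + 2*o) (U(o, V) = (-4 + o + o)*V = (-4 + 2*o)*V = V*(-4 + 2*o))
(-46485 - 17696)*(18114 + U(-54, 176)) = (-46485 - 17696)*(18114 + 2*176*(-2 - 54)) = -64181*(18114 + 2*176*(-56)) = -64181*(18114 - 19712) = -64181*(-1598) = 102561238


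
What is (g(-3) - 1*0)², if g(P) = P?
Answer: 9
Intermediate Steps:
(g(-3) - 1*0)² = (-3 - 1*0)² = (-3 + 0)² = (-3)² = 9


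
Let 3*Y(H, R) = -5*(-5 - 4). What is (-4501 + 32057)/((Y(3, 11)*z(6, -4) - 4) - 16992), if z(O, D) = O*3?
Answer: -13778/8363 ≈ -1.6475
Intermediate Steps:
z(O, D) = 3*O
Y(H, R) = 15 (Y(H, R) = (-5*(-5 - 4))/3 = (-5*(-9))/3 = (⅓)*45 = 15)
(-4501 + 32057)/((Y(3, 11)*z(6, -4) - 4) - 16992) = (-4501 + 32057)/((15*(3*6) - 4) - 16992) = 27556/((15*18 - 4) - 16992) = 27556/((270 - 4) - 16992) = 27556/(266 - 16992) = 27556/(-16726) = 27556*(-1/16726) = -13778/8363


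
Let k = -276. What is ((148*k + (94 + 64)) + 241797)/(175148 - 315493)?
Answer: -201107/140345 ≈ -1.4329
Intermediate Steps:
((148*k + (94 + 64)) + 241797)/(175148 - 315493) = ((148*(-276) + (94 + 64)) + 241797)/(175148 - 315493) = ((-40848 + 158) + 241797)/(-140345) = (-40690 + 241797)*(-1/140345) = 201107*(-1/140345) = -201107/140345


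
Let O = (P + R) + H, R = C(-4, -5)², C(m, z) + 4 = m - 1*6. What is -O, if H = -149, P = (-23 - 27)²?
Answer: -2547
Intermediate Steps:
P = 2500 (P = (-50)² = 2500)
C(m, z) = -10 + m (C(m, z) = -4 + (m - 1*6) = -4 + (m - 6) = -4 + (-6 + m) = -10 + m)
R = 196 (R = (-10 - 4)² = (-14)² = 196)
O = 2547 (O = (2500 + 196) - 149 = 2696 - 149 = 2547)
-O = -1*2547 = -2547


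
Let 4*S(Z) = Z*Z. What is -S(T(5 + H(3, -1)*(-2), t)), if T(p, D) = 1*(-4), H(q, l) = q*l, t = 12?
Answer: -4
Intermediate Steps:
H(q, l) = l*q
T(p, D) = -4
S(Z) = Z**2/4 (S(Z) = (Z*Z)/4 = Z**2/4)
-S(T(5 + H(3, -1)*(-2), t)) = -(-4)**2/4 = -16/4 = -1*4 = -4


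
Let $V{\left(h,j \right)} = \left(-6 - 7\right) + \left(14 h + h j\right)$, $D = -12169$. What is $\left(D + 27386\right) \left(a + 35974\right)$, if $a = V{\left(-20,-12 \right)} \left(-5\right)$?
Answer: $551448863$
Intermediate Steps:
$V{\left(h,j \right)} = -13 + 14 h + h j$ ($V{\left(h,j \right)} = -13 + \left(14 h + h j\right) = -13 + 14 h + h j$)
$a = 265$ ($a = \left(-13 + 14 \left(-20\right) - -240\right) \left(-5\right) = \left(-13 - 280 + 240\right) \left(-5\right) = \left(-53\right) \left(-5\right) = 265$)
$\left(D + 27386\right) \left(a + 35974\right) = \left(-12169 + 27386\right) \left(265 + 35974\right) = 15217 \cdot 36239 = 551448863$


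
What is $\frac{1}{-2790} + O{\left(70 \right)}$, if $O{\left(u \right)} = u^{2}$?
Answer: $\frac{13670999}{2790} \approx 4900.0$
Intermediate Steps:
$\frac{1}{-2790} + O{\left(70 \right)} = \frac{1}{-2790} + 70^{2} = - \frac{1}{2790} + 4900 = \frac{13670999}{2790}$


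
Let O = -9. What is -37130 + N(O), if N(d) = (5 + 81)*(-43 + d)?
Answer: -41602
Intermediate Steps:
N(d) = -3698 + 86*d (N(d) = 86*(-43 + d) = -3698 + 86*d)
-37130 + N(O) = -37130 + (-3698 + 86*(-9)) = -37130 + (-3698 - 774) = -37130 - 4472 = -41602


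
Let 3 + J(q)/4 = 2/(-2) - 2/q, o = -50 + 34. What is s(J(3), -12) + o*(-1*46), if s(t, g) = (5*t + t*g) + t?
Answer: 848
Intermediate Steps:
o = -16
J(q) = -16 - 8/q (J(q) = -12 + 4*(2/(-2) - 2/q) = -12 + 4*(2*(-1/2) - 2/q) = -12 + 4*(-1 - 2/q) = -12 + (-4 - 8/q) = -16 - 8/q)
s(t, g) = 6*t + g*t (s(t, g) = (5*t + g*t) + t = 6*t + g*t)
s(J(3), -12) + o*(-1*46) = (-16 - 8/3)*(6 - 12) - (-16)*46 = (-16 - 8*1/3)*(-6) - 16*(-46) = (-16 - 8/3)*(-6) + 736 = -56/3*(-6) + 736 = 112 + 736 = 848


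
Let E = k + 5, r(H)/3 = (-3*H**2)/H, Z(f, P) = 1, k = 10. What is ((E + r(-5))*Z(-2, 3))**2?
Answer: 3600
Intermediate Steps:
r(H) = -9*H (r(H) = 3*((-3*H**2)/H) = 3*(-3*H) = -9*H)
E = 15 (E = 10 + 5 = 15)
((E + r(-5))*Z(-2, 3))**2 = ((15 - 9*(-5))*1)**2 = ((15 + 45)*1)**2 = (60*1)**2 = 60**2 = 3600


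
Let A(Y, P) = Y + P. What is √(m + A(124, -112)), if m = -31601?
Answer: I*√31589 ≈ 177.73*I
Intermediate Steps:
A(Y, P) = P + Y
√(m + A(124, -112)) = √(-31601 + (-112 + 124)) = √(-31601 + 12) = √(-31589) = I*√31589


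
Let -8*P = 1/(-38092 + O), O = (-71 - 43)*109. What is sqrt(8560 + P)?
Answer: 3*sqrt(9709202159891)/101036 ≈ 92.520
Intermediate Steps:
O = -12426 (O = -114*109 = -12426)
P = 1/404144 (P = -1/(8*(-38092 - 12426)) = -1/8/(-50518) = -1/8*(-1/50518) = 1/404144 ≈ 2.4744e-6)
sqrt(8560 + P) = sqrt(8560 + 1/404144) = sqrt(3459472641/404144) = 3*sqrt(9709202159891)/101036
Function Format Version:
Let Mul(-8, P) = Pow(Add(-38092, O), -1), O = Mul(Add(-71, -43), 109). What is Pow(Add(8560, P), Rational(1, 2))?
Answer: Mul(Rational(3, 101036), Pow(9709202159891, Rational(1, 2))) ≈ 92.520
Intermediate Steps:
O = -12426 (O = Mul(-114, 109) = -12426)
P = Rational(1, 404144) (P = Mul(Rational(-1, 8), Pow(Add(-38092, -12426), -1)) = Mul(Rational(-1, 8), Pow(-50518, -1)) = Mul(Rational(-1, 8), Rational(-1, 50518)) = Rational(1, 404144) ≈ 2.4744e-6)
Pow(Add(8560, P), Rational(1, 2)) = Pow(Add(8560, Rational(1, 404144)), Rational(1, 2)) = Pow(Rational(3459472641, 404144), Rational(1, 2)) = Mul(Rational(3, 101036), Pow(9709202159891, Rational(1, 2)))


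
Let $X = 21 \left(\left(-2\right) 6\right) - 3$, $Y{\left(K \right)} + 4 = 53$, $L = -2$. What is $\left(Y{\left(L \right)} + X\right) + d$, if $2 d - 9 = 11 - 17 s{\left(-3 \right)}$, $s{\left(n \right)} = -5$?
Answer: $- \frac{307}{2} \approx -153.5$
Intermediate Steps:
$Y{\left(K \right)} = 49$ ($Y{\left(K \right)} = -4 + 53 = 49$)
$X = -255$ ($X = 21 \left(-12\right) - 3 = -252 - 3 = -255$)
$d = \frac{105}{2}$ ($d = \frac{9}{2} + \frac{11 - -85}{2} = \frac{9}{2} + \frac{11 + 85}{2} = \frac{9}{2} + \frac{1}{2} \cdot 96 = \frac{9}{2} + 48 = \frac{105}{2} \approx 52.5$)
$\left(Y{\left(L \right)} + X\right) + d = \left(49 - 255\right) + \frac{105}{2} = -206 + \frac{105}{2} = - \frac{307}{2}$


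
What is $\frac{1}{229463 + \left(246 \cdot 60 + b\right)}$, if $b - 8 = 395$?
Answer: $\frac{1}{244626} \approx 4.0879 \cdot 10^{-6}$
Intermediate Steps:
$b = 403$ ($b = 8 + 395 = 403$)
$\frac{1}{229463 + \left(246 \cdot 60 + b\right)} = \frac{1}{229463 + \left(246 \cdot 60 + 403\right)} = \frac{1}{229463 + \left(14760 + 403\right)} = \frac{1}{229463 + 15163} = \frac{1}{244626}$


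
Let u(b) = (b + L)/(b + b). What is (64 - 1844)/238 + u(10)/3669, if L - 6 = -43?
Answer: -21770471/2910740 ≈ -7.4794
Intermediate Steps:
L = -37 (L = 6 - 43 = -37)
u(b) = (-37 + b)/(2*b) (u(b) = (b - 37)/(b + b) = (-37 + b)/((2*b)) = (-37 + b)*(1/(2*b)) = (-37 + b)/(2*b))
(64 - 1844)/238 + u(10)/3669 = (64 - 1844)/238 + ((½)*(-37 + 10)/10)/3669 = -1780*1/238 + ((½)*(⅒)*(-27))*(1/3669) = -890/119 - 27/20*1/3669 = -890/119 - 9/24460 = -21770471/2910740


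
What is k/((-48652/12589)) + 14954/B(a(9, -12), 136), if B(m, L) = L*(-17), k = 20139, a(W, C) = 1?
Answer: -36680537735/7030214 ≈ -5217.6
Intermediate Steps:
B(m, L) = -17*L
k/((-48652/12589)) + 14954/B(a(9, -12), 136) = 20139/((-48652/12589)) + 14954/((-17*136)) = 20139/((-48652*1/12589)) + 14954/(-2312) = 20139/(-48652/12589) + 14954*(-1/2312) = 20139*(-12589/48652) - 7477/1156 = -253529871/48652 - 7477/1156 = -36680537735/7030214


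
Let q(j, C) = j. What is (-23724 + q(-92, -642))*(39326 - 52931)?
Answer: 324016680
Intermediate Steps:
(-23724 + q(-92, -642))*(39326 - 52931) = (-23724 - 92)*(39326 - 52931) = -23816*(-13605) = 324016680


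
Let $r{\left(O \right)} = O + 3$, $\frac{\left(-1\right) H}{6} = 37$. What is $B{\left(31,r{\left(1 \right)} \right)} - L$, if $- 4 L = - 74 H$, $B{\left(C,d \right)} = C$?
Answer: $4138$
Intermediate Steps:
$H = -222$ ($H = \left(-6\right) 37 = -222$)
$r{\left(O \right)} = 3 + O$
$L = -4107$ ($L = - \frac{\left(-74\right) \left(-222\right)}{4} = \left(- \frac{1}{4}\right) 16428 = -4107$)
$B{\left(31,r{\left(1 \right)} \right)} - L = 31 - -4107 = 31 + 4107 = 4138$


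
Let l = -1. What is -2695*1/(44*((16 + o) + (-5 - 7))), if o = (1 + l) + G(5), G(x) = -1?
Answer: -245/12 ≈ -20.417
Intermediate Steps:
o = -1 (o = (1 - 1) - 1 = 0 - 1 = -1)
-2695*1/(44*((16 + o) + (-5 - 7))) = -2695*1/(44*((16 - 1) + (-5 - 7))) = -2695*1/(44*(15 - 12)) = -2695/(3*44) = -2695/132 = -2695*1/132 = -245/12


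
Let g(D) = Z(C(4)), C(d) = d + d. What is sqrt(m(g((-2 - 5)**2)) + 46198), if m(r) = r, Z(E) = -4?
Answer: sqrt(46194) ≈ 214.93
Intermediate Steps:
C(d) = 2*d
g(D) = -4
sqrt(m(g((-2 - 5)**2)) + 46198) = sqrt(-4 + 46198) = sqrt(46194)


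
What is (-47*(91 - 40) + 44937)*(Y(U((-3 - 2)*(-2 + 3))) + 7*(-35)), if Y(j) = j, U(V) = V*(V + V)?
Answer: -8295300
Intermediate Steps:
U(V) = 2*V² (U(V) = V*(2*V) = 2*V²)
(-47*(91 - 40) + 44937)*(Y(U((-3 - 2)*(-2 + 3))) + 7*(-35)) = (-47*(91 - 40) + 44937)*(2*((-3 - 2)*(-2 + 3))² + 7*(-35)) = (-47*51 + 44937)*(2*(-5*1)² - 245) = (-2397 + 44937)*(2*(-5)² - 245) = 42540*(2*25 - 245) = 42540*(50 - 245) = 42540*(-195) = -8295300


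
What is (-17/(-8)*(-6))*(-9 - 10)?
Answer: 969/4 ≈ 242.25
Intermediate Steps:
(-17/(-8)*(-6))*(-9 - 10) = (-17*(-⅛)*(-6))*(-19) = ((17/8)*(-6))*(-19) = -51/4*(-19) = 969/4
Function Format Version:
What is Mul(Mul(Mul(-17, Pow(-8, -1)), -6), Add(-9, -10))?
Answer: Rational(969, 4) ≈ 242.25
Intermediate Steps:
Mul(Mul(Mul(-17, Pow(-8, -1)), -6), Add(-9, -10)) = Mul(Mul(Mul(-17, Rational(-1, 8)), -6), -19) = Mul(Mul(Rational(17, 8), -6), -19) = Mul(Rational(-51, 4), -19) = Rational(969, 4)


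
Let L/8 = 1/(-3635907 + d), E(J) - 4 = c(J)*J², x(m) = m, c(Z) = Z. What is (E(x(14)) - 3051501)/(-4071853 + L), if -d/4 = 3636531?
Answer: 55432521557343/74034557473451 ≈ 0.74874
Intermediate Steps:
d = -14546124 (d = -4*3636531 = -14546124)
E(J) = 4 + J³ (E(J) = 4 + J*J² = 4 + J³)
L = -8/18182031 (L = 8/(-3635907 - 14546124) = 8/(-18182031) = 8*(-1/18182031) = -8/18182031 ≈ -4.3999e-7)
(E(x(14)) - 3051501)/(-4071853 + L) = ((4 + 14³) - 3051501)/(-4071853 - 8/18182031) = ((4 + 2744) - 3051501)/(-74034557473451/18182031) = (2748 - 3051501)*(-18182031/74034557473451) = -3048753*(-18182031/74034557473451) = 55432521557343/74034557473451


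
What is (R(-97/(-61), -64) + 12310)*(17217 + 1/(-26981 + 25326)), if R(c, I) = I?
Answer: 348939164964/1655 ≈ 2.1084e+8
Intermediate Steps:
(R(-97/(-61), -64) + 12310)*(17217 + 1/(-26981 + 25326)) = (-64 + 12310)*(17217 + 1/(-26981 + 25326)) = 12246*(17217 + 1/(-1655)) = 12246*(17217 - 1/1655) = 12246*(28494134/1655) = 348939164964/1655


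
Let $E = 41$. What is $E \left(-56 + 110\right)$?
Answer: $2214$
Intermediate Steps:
$E \left(-56 + 110\right) = 41 \left(-56 + 110\right) = 41 \cdot 54 = 2214$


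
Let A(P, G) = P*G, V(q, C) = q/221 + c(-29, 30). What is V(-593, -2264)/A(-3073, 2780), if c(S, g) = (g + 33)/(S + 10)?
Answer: 2519/3587180506 ≈ 7.0222e-7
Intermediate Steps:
c(S, g) = (33 + g)/(10 + S)
V(q, C) = -63/19 + q/221 (V(q, C) = q/221 + (33 + 30)/(10 - 29) = q*(1/221) + 63/(-19) = q/221 - 1/19*63 = q/221 - 63/19 = -63/19 + q/221)
A(P, G) = G*P
V(-593, -2264)/A(-3073, 2780) = (-63/19 + (1/221)*(-593))/((2780*(-3073))) = (-63/19 - 593/221)/(-8542940) = -25190/4199*(-1/8542940) = 2519/3587180506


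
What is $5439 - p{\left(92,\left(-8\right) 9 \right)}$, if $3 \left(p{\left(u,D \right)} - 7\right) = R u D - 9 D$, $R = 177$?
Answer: $396032$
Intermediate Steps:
$p{\left(u,D \right)} = 7 - 3 D + 59 D u$ ($p{\left(u,D \right)} = 7 + \frac{177 u D - 9 D}{3} = 7 + \frac{177 D u - 9 D}{3} = 7 + \frac{- 9 D + 177 D u}{3} = 7 + \left(- 3 D + 59 D u\right) = 7 - 3 D + 59 D u$)
$5439 - p{\left(92,\left(-8\right) 9 \right)} = 5439 - \left(7 - 3 \left(\left(-8\right) 9\right) + 59 \left(\left(-8\right) 9\right) 92\right) = 5439 - \left(7 - -216 + 59 \left(-72\right) 92\right) = 5439 - \left(7 + 216 - 390816\right) = 5439 - -390593 = 5439 + 390593 = 396032$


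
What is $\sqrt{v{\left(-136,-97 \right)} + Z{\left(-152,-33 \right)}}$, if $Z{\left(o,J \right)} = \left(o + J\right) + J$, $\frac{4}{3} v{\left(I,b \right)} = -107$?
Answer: $\frac{i \sqrt{1193}}{2} \approx 17.27 i$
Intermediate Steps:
$v{\left(I,b \right)} = - \frac{321}{4}$ ($v{\left(I,b \right)} = \frac{3}{4} \left(-107\right) = - \frac{321}{4}$)
$Z{\left(o,J \right)} = o + 2 J$ ($Z{\left(o,J \right)} = \left(J + o\right) + J = o + 2 J$)
$\sqrt{v{\left(-136,-97 \right)} + Z{\left(-152,-33 \right)}} = \sqrt{- \frac{321}{4} + \left(-152 + 2 \left(-33\right)\right)} = \sqrt{- \frac{321}{4} - 218} = \sqrt{- \frac{1193}{4}} = \frac{i \sqrt{1193}}{2}$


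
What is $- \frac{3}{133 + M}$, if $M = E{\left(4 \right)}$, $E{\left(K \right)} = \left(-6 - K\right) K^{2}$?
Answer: $\frac{1}{9} \approx 0.11111$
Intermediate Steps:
$E{\left(K \right)} = K^{2} \left(-6 - K\right)$
$M = -160$ ($M = 4^{2} \left(-6 - 4\right) = 16 \left(-6 - 4\right) = 16 \left(-10\right) = -160$)
$- \frac{3}{133 + M} = - \frac{3}{133 - 160} = - \frac{3}{-27} = \left(-3\right) \left(- \frac{1}{27}\right) = \frac{1}{9}$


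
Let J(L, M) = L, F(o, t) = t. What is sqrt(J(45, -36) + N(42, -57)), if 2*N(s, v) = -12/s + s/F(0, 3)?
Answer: 11*sqrt(21)/7 ≈ 7.2012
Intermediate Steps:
N(s, v) = -6/s + s/6 (N(s, v) = (-12/s + s/3)/2 = -6/s + s/6)
sqrt(J(45, -36) + N(42, -57)) = sqrt(45 + (-6/42 + (1/6)*42)) = sqrt(45 + (-6*1/42 + 7)) = sqrt(45 + (-1/7 + 7)) = sqrt(45 + 48/7) = sqrt(363/7) = 11*sqrt(21)/7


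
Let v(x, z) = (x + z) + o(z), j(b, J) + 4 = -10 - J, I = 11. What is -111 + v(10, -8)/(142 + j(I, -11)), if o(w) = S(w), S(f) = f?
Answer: -15435/139 ≈ -111.04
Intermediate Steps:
o(w) = w
j(b, J) = -14 - J (j(b, J) = -4 + (-10 - J) = -14 - J)
v(x, z) = x + 2*z (v(x, z) = (x + z) + z = x + 2*z)
-111 + v(10, -8)/(142 + j(I, -11)) = -111 + (10 + 2*(-8))/(142 + (-14 - 1*(-11))) = -111 + (10 - 16)/(142 + (-14 + 11)) = -111 - 6/(142 - 3) = -111 - 6/139 = -15435/139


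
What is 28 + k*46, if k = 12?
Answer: 580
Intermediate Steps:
28 + k*46 = 28 + 12*46 = 28 + 552 = 580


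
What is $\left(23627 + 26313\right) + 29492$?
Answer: $79432$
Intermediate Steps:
$\left(23627 + 26313\right) + 29492 = 49940 + 29492 = 79432$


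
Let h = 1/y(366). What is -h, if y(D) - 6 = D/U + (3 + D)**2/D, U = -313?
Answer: -38186/14390595 ≈ -0.0026535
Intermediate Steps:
y(D) = 6 - D/313 + (3 + D)**2/D (y(D) = 6 + (D/(-313) + (3 + D)**2/D) = 6 + (D*(-1/313) + (3 + D)**2/D) = 6 + (-D/313 + (3 + D)**2/D) = 6 - D/313 + (3 + D)**2/D)
h = 38186/14390595 (h = 1/(12 + 9/366 + (312/313)*366) = 1/(12 + 9*(1/366) + 114192/313) = 1/(12 + 3/122 + 114192/313) = 1/(14390595/38186) = 38186/14390595 ≈ 0.0026535)
-h = -1*38186/14390595 = -38186/14390595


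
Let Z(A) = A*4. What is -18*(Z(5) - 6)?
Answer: -252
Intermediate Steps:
Z(A) = 4*A
-18*(Z(5) - 6) = -18*(4*5 - 6) = -18*(20 - 6) = -18*14 = -252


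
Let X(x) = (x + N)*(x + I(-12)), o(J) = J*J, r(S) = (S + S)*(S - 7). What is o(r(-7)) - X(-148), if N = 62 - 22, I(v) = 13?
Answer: 23836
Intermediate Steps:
N = 40
r(S) = 2*S*(-7 + S) (r(S) = (2*S)*(-7 + S) = 2*S*(-7 + S))
o(J) = J²
X(x) = (13 + x)*(40 + x) (X(x) = (x + 40)*(x + 13) = (40 + x)*(13 + x) = (13 + x)*(40 + x))
o(r(-7)) - X(-148) = (2*(-7)*(-7 - 7))² - (520 + (-148)² + 53*(-148)) = (2*(-7)*(-14))² - (520 + 21904 - 7844) = 196² - 1*14580 = 38416 - 14580 = 23836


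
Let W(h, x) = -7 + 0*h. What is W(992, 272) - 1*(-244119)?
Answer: 244112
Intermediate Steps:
W(h, x) = -7 (W(h, x) = -7 + 0 = -7)
W(992, 272) - 1*(-244119) = -7 - 1*(-244119) = -7 + 244119 = 244112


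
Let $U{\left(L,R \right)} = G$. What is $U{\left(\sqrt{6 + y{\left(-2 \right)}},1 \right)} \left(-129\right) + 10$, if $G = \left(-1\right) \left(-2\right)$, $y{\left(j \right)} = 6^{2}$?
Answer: $-248$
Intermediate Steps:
$y{\left(j \right)} = 36$
$G = 2$
$U{\left(L,R \right)} = 2$
$U{\left(\sqrt{6 + y{\left(-2 \right)}},1 \right)} \left(-129\right) + 10 = 2 \left(-129\right) + 10 = -258 + 10 = -248$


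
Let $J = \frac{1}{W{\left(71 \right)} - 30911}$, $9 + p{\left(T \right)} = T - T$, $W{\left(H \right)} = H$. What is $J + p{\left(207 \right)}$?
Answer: $- \frac{277561}{30840} \approx -9.0$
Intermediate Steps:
$p{\left(T \right)} = -9$ ($p{\left(T \right)} = -9 + \left(T - T\right) = -9 + 0 = -9$)
$J = - \frac{1}{30840}$ ($J = \frac{1}{71 - 30911} = \frac{1}{-30840} = - \frac{1}{30840} \approx -3.2425 \cdot 10^{-5}$)
$J + p{\left(207 \right)} = - \frac{1}{30840} - 9 = - \frac{277561}{30840}$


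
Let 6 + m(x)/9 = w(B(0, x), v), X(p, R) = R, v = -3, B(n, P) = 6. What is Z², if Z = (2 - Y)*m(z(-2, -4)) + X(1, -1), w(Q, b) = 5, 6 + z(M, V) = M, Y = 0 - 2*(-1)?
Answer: 1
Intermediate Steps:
Y = 2 (Y = 0 + 2 = 2)
z(M, V) = -6 + M
m(x) = -9 (m(x) = -54 + 9*5 = -54 + 45 = -9)
Z = -1 (Z = (2 - 1*2)*(-9) - 1 = (2 - 2)*(-9) - 1 = 0*(-9) - 1 = 0 - 1 = -1)
Z² = (-1)² = 1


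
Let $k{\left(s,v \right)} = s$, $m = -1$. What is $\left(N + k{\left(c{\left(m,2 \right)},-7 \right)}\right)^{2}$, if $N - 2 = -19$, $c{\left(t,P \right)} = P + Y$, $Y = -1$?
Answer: $256$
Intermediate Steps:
$c{\left(t,P \right)} = -1 + P$ ($c{\left(t,P \right)} = P - 1 = -1 + P$)
$N = -17$ ($N = 2 - 19 = -17$)
$\left(N + k{\left(c{\left(m,2 \right)},-7 \right)}\right)^{2} = \left(-17 + \left(-1 + 2\right)\right)^{2} = \left(-17 + 1\right)^{2} = \left(-16\right)^{2} = 256$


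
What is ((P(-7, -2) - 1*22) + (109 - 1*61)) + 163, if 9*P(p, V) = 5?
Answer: 1706/9 ≈ 189.56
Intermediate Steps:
P(p, V) = 5/9 (P(p, V) = (⅑)*5 = 5/9)
((P(-7, -2) - 1*22) + (109 - 1*61)) + 163 = ((5/9 - 1*22) + (109 - 1*61)) + 163 = ((5/9 - 22) + (109 - 61)) + 163 = (-193/9 + 48) + 163 = 239/9 + 163 = 1706/9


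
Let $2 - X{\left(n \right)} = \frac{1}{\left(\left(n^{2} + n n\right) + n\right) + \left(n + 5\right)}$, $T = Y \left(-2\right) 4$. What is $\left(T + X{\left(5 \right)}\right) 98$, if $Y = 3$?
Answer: $- \frac{140238}{65} \approx -2157.5$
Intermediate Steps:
$T = -24$ ($T = 3 \left(-2\right) 4 = \left(-6\right) 4 = -24$)
$X{\left(n \right)} = 2 - \frac{1}{5 + 2 n + 2 n^{2}}$ ($X{\left(n \right)} = 2 - \frac{1}{\left(\left(n^{2} + n n\right) + n\right) + \left(n + 5\right)} = 2 - \frac{1}{\left(\left(n^{2} + n^{2}\right) + n\right) + \left(5 + n\right)} = 2 - \frac{1}{\left(2 n^{2} + n\right) + \left(5 + n\right)} = 2 - \frac{1}{\left(n + 2 n^{2}\right) + \left(5 + n\right)} = 2 - \frac{1}{5 + 2 n + 2 n^{2}}$)
$\left(T + X{\left(5 \right)}\right) 98 = \left(-24 + \frac{9 + 4 \cdot 5 + 4 \cdot 5^{2}}{5 + 2 \cdot 5 + 2 \cdot 5^{2}}\right) 98 = \left(-24 + \frac{9 + 20 + 4 \cdot 25}{5 + 10 + 2 \cdot 25}\right) 98 = \left(-24 + \frac{9 + 20 + 100}{5 + 10 + 50}\right) 98 = \left(-24 + \frac{1}{65} \cdot 129\right) 98 = \left(-24 + \frac{129}{65}\right) 98 = \left(- \frac{1431}{65}\right) 98 = - \frac{140238}{65}$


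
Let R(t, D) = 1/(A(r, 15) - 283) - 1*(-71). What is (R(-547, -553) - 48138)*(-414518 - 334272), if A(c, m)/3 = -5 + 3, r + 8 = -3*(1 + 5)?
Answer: 10401714449560/289 ≈ 3.5992e+10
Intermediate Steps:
r = -26 (r = -8 - 3*(1 + 5) = -8 - 3*6 = -8 - 18 = -26)
A(c, m) = -6 (A(c, m) = 3*(-5 + 3) = 3*(-2) = -6)
R(t, D) = 20518/289 (R(t, D) = 1/(-6 - 283) - 1*(-71) = 1/(-289) + 71 = -1/289 + 71 = 20518/289)
(R(-547, -553) - 48138)*(-414518 - 334272) = (20518/289 - 48138)*(-414518 - 334272) = -13891364/289*(-748790) = 10401714449560/289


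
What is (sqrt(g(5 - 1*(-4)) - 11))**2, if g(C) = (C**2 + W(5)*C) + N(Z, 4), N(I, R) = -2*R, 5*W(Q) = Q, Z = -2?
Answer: 71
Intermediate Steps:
W(Q) = Q/5
g(C) = -8 + C + C**2 (g(C) = (C**2 + ((1/5)*5)*C) - 2*4 = (C**2 + 1*C) - 8 = (C**2 + C) - 8 = (C + C**2) - 8 = -8 + C + C**2)
(sqrt(g(5 - 1*(-4)) - 11))**2 = (sqrt((-8 + (5 - 1*(-4)) + (5 - 1*(-4))**2) - 11))**2 = (sqrt((-8 + (5 + 4) + (5 + 4)**2) - 11))**2 = (sqrt((-8 + 9 + 9**2) - 11))**2 = (sqrt((-8 + 9 + 81) - 11))**2 = (sqrt(82 - 11))**2 = (sqrt(71))**2 = 71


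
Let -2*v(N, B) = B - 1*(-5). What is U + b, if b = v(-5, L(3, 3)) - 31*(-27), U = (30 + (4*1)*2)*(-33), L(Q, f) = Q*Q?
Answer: -424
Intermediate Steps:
L(Q, f) = Q²
v(N, B) = -5/2 - B/2 (v(N, B) = -(B - 1*(-5))/2 = -(B + 5)/2 = -(5 + B)/2 = -5/2 - B/2)
U = -1254 (U = (30 + 4*2)*(-33) = (30 + 8)*(-33) = 38*(-33) = -1254)
b = 830 (b = (-5/2 - ½*3²) - 31*(-27) = (-5/2 - ½*9) + 837 = (-5/2 - 9/2) + 837 = -7 + 837 = 830)
U + b = -1254 + 830 = -424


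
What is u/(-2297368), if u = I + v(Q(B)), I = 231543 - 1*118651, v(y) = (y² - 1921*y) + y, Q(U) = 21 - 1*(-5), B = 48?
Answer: -7956/287171 ≈ -0.027705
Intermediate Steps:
Q(U) = 26 (Q(U) = 21 + 5 = 26)
v(y) = y² - 1920*y
I = 112892 (I = 231543 - 118651 = 112892)
u = 63648 (u = 112892 + 26*(-1920 + 26) = 112892 + 26*(-1894) = 112892 - 49244 = 63648)
u/(-2297368) = 63648/(-2297368) = 63648*(-1/2297368) = -7956/287171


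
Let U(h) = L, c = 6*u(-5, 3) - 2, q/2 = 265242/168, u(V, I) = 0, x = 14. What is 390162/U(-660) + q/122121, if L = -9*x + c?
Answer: -166762992983/54710208 ≈ -3048.1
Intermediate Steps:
q = 44207/14 (q = 2*(265242/168) = 2*(265242*(1/168)) = 2*(44207/28) = 44207/14 ≈ 3157.6)
c = -2 (c = 6*0 - 2 = 0 - 2 = -2)
L = -128 (L = -9*14 - 2 = -126 - 2 = -128)
U(h) = -128
390162/U(-660) + q/122121 = 390162/(-128) + (44207/14)/122121 = 390162*(-1/128) + (44207/14)*(1/122121) = -195081/64 + 44207/1709694 = -166762992983/54710208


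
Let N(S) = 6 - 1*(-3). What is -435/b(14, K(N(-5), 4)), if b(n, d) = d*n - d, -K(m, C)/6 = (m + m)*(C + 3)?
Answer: 145/3276 ≈ 0.044261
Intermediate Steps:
N(S) = 9 (N(S) = 6 + 3 = 9)
K(m, C) = -12*m*(3 + C) (K(m, C) = -6*(m + m)*(C + 3) = -6*2*m*(3 + C) = -12*m*(3 + C))
b(n, d) = -d + d*n
-435/b(14, K(N(-5), 4)) = -435*(-1/(108*(-1 + 14)*(3 + 4))) = -435/(-12*9*7*13) = -435/((-756*13)) = -435/(-9828) = -435*(-1/9828) = 145/3276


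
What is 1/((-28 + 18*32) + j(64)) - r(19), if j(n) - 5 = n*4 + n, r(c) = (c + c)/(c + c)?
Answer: -872/873 ≈ -0.99885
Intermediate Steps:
r(c) = 1 (r(c) = (2*c)/((2*c)) = (2*c)*(1/(2*c)) = 1)
j(n) = 5 + 5*n (j(n) = 5 + (n*4 + n) = 5 + (4*n + n) = 5 + 5*n)
1/((-28 + 18*32) + j(64)) - r(19) = 1/((-28 + 18*32) + (5 + 5*64)) - 1*1 = 1/((-28 + 576) + (5 + 320)) - 1 = 1/(548 + 325) - 1 = 1/873 - 1 = -872/873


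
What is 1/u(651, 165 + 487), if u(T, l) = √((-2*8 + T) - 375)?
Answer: √65/130 ≈ 0.062017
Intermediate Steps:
u(T, l) = √(-391 + T) (u(T, l) = √((-16 + T) - 375) = √(-391 + T))
1/u(651, 165 + 487) = 1/(√(-391 + 651)) = 1/(√260) = 1/(2*√65) = √65/130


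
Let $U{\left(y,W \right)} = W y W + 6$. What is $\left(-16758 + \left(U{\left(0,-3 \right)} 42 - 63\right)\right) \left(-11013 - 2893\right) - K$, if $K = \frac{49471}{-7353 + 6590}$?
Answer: $\frac{175801745653}{763} \approx 2.3041 \cdot 10^{8}$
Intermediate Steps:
$U{\left(y,W \right)} = 6 + y W^{2}$ ($U{\left(y,W \right)} = y W^{2} + 6 = 6 + y W^{2}$)
$K = - \frac{49471}{763}$ ($K = \frac{49471}{-763} = 49471 \left(- \frac{1}{763}\right) = - \frac{49471}{763} \approx -64.838$)
$\left(-16758 + \left(U{\left(0,-3 \right)} 42 - 63\right)\right) \left(-11013 - 2893\right) - K = \left(-16758 - \left(63 - \left(6 + 0 \left(-3\right)^{2}\right) 42\right)\right) \left(-11013 - 2893\right) - - \frac{49471}{763} = \left(-16758 - \left(63 - \left(6 + 0 \cdot 9\right) 42\right)\right) \left(-13906\right) + \frac{49471}{763} = \left(-16758 - \left(63 - \left(6 + 0\right) 42\right)\right) \left(-13906\right) + \frac{49471}{763} = \left(-16758 + \left(6 \cdot 42 - 63\right)\right) \left(-13906\right) + \frac{49471}{763} = \left(-16758 + \left(252 - 63\right)\right) \left(-13906\right) + \frac{49471}{763} = \left(-16758 + 189\right) \left(-13906\right) + \frac{49471}{763} = \left(-16569\right) \left(-13906\right) + \frac{49471}{763} = 230408514 + \frac{49471}{763} = \frac{175801745653}{763}$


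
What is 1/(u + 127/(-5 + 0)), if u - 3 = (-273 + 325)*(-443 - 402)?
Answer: -5/219812 ≈ -2.2747e-5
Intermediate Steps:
u = -43937 (u = 3 + (-273 + 325)*(-443 - 402) = 3 + 52*(-845) = 3 - 43940 = -43937)
1/(u + 127/(-5 + 0)) = 1/(-43937 + 127/(-5 + 0)) = 1/(-43937 + 127/(-5)) = 1/(-43937 + 127*(-⅕)) = 1/(-43937 - 127/5) = 1/(-219812/5) = -5/219812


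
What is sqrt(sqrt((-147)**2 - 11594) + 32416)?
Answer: sqrt(32416 + sqrt(10015)) ≈ 180.32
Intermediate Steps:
sqrt(sqrt((-147)**2 - 11594) + 32416) = sqrt(sqrt(21609 - 11594) + 32416) = sqrt(sqrt(10015) + 32416) = sqrt(32416 + sqrt(10015))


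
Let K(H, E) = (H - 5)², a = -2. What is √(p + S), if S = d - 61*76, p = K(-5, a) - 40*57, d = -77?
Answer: I*√6893 ≈ 83.024*I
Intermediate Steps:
K(H, E) = (-5 + H)²
p = -2180 (p = (-5 - 5)² - 40*57 = (-10)² - 2280 = 100 - 2280 = -2180)
S = -4713 (S = -77 - 61*76 = -77 - 4636 = -4713)
√(p + S) = √(-2180 - 4713) = √(-6893) = I*√6893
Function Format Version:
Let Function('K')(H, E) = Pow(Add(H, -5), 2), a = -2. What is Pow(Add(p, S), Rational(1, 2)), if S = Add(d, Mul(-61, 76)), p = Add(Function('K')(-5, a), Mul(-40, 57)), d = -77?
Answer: Mul(I, Pow(6893, Rational(1, 2))) ≈ Mul(83.024, I)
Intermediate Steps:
Function('K')(H, E) = Pow(Add(-5, H), 2)
p = -2180 (p = Add(Pow(Add(-5, -5), 2), Mul(-40, 57)) = Add(Pow(-10, 2), -2280) = Add(100, -2280) = -2180)
S = -4713 (S = Add(-77, Mul(-61, 76)) = Add(-77, -4636) = -4713)
Pow(Add(p, S), Rational(1, 2)) = Pow(Add(-2180, -4713), Rational(1, 2)) = Pow(-6893, Rational(1, 2)) = Mul(I, Pow(6893, Rational(1, 2)))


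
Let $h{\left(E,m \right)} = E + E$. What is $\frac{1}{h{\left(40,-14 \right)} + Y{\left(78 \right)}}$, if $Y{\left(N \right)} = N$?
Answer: $\frac{1}{158} \approx 0.0063291$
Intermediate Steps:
$h{\left(E,m \right)} = 2 E$
$\frac{1}{h{\left(40,-14 \right)} + Y{\left(78 \right)}} = \frac{1}{2 \cdot 40 + 78} = \frac{1}{80 + 78} = \frac{1}{158}$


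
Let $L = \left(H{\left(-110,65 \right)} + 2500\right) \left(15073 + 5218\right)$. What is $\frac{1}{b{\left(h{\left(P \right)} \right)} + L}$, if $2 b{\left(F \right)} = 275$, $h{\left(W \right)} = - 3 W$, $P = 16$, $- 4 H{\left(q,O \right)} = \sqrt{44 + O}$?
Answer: $\frac{811642200}{41172646423312271} + \frac{81164 \sqrt{109}}{41172646423312271} \approx 1.9734 \cdot 10^{-8}$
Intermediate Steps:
$H{\left(q,O \right)} = - \frac{\sqrt{44 + O}}{4}$
$b{\left(F \right)} = \frac{275}{2}$ ($b{\left(F \right)} = \frac{1}{2} \cdot 275 = \frac{275}{2}$)
$L = 50727500 - \frac{20291 \sqrt{109}}{4}$ ($L = \left(- \frac{\sqrt{44 + 65}}{4} + 2500\right) \left(15073 + 5218\right) = \left(- \frac{\sqrt{109}}{4} + 2500\right) 20291 = \left(2500 - \frac{\sqrt{109}}{4}\right) 20291 = 50727500 - \frac{20291 \sqrt{109}}{4} \approx 5.0675 \cdot 10^{7}$)
$\frac{1}{b{\left(h{\left(P \right)} \right)} + L} = \frac{1}{\frac{275}{2} + \left(50727500 - \frac{20291 \sqrt{109}}{4}\right)} = \frac{1}{\frac{101455275}{2} - \frac{20291 \sqrt{109}}{4}}$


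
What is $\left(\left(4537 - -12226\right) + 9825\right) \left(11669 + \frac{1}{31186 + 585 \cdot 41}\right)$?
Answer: $\frac{17117099155200}{55171} \approx 3.1026 \cdot 10^{8}$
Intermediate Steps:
$\left(\left(4537 - -12226\right) + 9825\right) \left(11669 + \frac{1}{31186 + 585 \cdot 41}\right) = \left(\left(4537 + 12226\right) + 9825\right) \left(11669 + \frac{1}{31186 + 23985}\right) = \left(16763 + 9825\right) \left(11669 + \frac{1}{55171}\right) = 26588 \left(11669 + \frac{1}{55171}\right) = 26588 \cdot \frac{643790400}{55171} = \frac{17117099155200}{55171}$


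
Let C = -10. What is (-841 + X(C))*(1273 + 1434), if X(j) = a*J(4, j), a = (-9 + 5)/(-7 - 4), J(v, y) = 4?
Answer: -24999145/11 ≈ -2.2726e+6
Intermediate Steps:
a = 4/11 (a = -4/(-11) = -4*(-1/11) = 4/11 ≈ 0.36364)
X(j) = 16/11 (X(j) = (4/11)*4 = 16/11)
(-841 + X(C))*(1273 + 1434) = (-841 + 16/11)*(1273 + 1434) = -9235/11*2707 = -24999145/11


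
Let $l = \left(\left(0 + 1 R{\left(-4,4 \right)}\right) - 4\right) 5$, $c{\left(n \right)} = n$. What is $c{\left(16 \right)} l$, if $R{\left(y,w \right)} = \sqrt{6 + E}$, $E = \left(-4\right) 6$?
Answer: $-320 + 240 i \sqrt{2} \approx -320.0 + 339.41 i$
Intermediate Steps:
$E = -24$
$R{\left(y,w \right)} = 3 i \sqrt{2}$ ($R{\left(y,w \right)} = \sqrt{6 - 24} = \sqrt{-18} = 3 i \sqrt{2}$)
$l = -20 + 15 i \sqrt{2}$ ($l = \left(\left(0 + 1 \cdot 3 i \sqrt{2}\right) - 4\right) 5 = \left(\left(0 + 3 i \sqrt{2}\right) - 4\right) 5 = \left(3 i \sqrt{2} - 4\right) 5 = \left(-4 + 3 i \sqrt{2}\right) 5 = -20 + 15 i \sqrt{2} \approx -20.0 + 21.213 i$)
$c{\left(16 \right)} l = 16 \left(-20 + 15 i \sqrt{2}\right) = -320 + 240 i \sqrt{2}$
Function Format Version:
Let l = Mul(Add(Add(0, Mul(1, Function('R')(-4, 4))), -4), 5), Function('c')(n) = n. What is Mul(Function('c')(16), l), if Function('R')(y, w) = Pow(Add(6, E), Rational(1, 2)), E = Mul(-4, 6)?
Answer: Add(-320, Mul(240, I, Pow(2, Rational(1, 2)))) ≈ Add(-320.00, Mul(339.41, I))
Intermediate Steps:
E = -24
Function('R')(y, w) = Mul(3, I, Pow(2, Rational(1, 2))) (Function('R')(y, w) = Pow(Add(6, -24), Rational(1, 2)) = Pow(-18, Rational(1, 2)) = Mul(3, I, Pow(2, Rational(1, 2))))
l = Add(-20, Mul(15, I, Pow(2, Rational(1, 2)))) (l = Mul(Add(Add(0, Mul(1, Mul(3, I, Pow(2, Rational(1, 2))))), -4), 5) = Mul(Add(Add(0, Mul(3, I, Pow(2, Rational(1, 2)))), -4), 5) = Mul(Add(Mul(3, I, Pow(2, Rational(1, 2))), -4), 5) = Mul(Add(-4, Mul(3, I, Pow(2, Rational(1, 2)))), 5) = Add(-20, Mul(15, I, Pow(2, Rational(1, 2)))) ≈ Add(-20.000, Mul(21.213, I)))
Mul(Function('c')(16), l) = Mul(16, Add(-20, Mul(15, I, Pow(2, Rational(1, 2))))) = Add(-320, Mul(240, I, Pow(2, Rational(1, 2))))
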